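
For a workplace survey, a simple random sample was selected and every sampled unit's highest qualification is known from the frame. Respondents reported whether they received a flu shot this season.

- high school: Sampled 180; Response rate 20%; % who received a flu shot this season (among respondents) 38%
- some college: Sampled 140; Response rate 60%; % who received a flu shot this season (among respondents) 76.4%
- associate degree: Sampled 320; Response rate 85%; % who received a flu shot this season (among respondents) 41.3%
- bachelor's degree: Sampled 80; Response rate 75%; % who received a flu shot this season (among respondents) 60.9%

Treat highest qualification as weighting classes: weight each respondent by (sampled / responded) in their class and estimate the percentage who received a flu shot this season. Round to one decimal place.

Weighting each respondent by the inverse class response rate inflates each class back to its sampled size, so the class weight is n_sampled:
  high school: 180 × 38 = 6840
  some college: 140 × 76.4 = 10,696
  associate degree: 320 × 41.3 = 13,216
  bachelor's degree: 80 × 60.9 = 4872
Adjusted estimate = 35,624 / 720 = 49.4778 → 49.5%.

49.5%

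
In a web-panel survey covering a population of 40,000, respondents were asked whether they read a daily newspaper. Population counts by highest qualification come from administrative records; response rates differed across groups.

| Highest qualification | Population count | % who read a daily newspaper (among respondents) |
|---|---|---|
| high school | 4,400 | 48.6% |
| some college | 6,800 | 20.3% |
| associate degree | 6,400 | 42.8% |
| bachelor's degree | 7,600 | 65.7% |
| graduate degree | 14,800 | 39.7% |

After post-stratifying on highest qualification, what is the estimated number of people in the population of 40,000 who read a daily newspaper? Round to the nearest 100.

17,100

Apply each group's respondent rate to its population count:
  high school: 4,400 × 48.6% = 2138.4
  some college: 6,800 × 20.3% = 1380.4
  associate degree: 6,400 × 42.8% = 2739.2
  bachelor's degree: 7,600 × 65.7% = 4993.2
  graduate degree: 14,800 × 39.7% = 5875.6
Estimated total = 17126.8 → 17,100.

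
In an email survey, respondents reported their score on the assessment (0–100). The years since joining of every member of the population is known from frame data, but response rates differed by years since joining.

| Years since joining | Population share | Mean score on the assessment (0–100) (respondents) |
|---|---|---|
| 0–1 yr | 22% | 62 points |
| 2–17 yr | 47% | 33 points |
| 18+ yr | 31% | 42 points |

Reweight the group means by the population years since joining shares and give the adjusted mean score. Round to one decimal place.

Post-stratification weights by population share, not respondent share:
  0–1 yr: 0.22 × 62 = 13.64
  2–17 yr: 0.47 × 33 = 15.51
  18+ yr: 0.31 × 42 = 13.02
Post-stratified estimate = 42.17 → 42.2.

42.2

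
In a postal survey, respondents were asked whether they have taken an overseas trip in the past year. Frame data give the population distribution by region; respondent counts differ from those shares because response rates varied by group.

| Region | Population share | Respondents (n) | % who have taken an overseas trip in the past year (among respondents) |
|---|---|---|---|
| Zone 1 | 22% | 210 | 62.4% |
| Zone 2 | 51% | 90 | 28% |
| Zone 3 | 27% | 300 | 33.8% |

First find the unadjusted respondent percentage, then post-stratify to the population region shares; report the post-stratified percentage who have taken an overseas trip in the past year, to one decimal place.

Without adjustment, the pooled respondent share is:
  (210/600)×62.4 + (90/600)×28 + (300/600)×33.8 = 42.94%
Post-stratifying to population shares instead:
  0.22×62.4 + 0.51×28 + 0.27×33.8 = 37.134%

37.1%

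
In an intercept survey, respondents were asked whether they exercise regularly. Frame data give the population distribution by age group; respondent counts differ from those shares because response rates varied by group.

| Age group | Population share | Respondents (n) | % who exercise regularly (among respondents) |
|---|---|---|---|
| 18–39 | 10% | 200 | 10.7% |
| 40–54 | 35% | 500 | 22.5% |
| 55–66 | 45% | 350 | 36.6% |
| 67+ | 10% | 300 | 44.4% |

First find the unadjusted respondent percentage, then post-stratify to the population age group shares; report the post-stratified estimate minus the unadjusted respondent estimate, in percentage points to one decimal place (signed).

+0.6 percentage points

Without adjustment, the pooled respondent share is:
  (200/1350)×10.7 + (500/1350)×22.5 + (350/1350)×36.6 + (300/1350)×44.4 = 29.2741%
Reweighting by population age group shares:
  0.1×10.7 + 0.35×22.5 + 0.45×36.6 + 0.1×44.4 = 29.855%
Difference = 29.855 − 29.2741 = 0.5809 pp.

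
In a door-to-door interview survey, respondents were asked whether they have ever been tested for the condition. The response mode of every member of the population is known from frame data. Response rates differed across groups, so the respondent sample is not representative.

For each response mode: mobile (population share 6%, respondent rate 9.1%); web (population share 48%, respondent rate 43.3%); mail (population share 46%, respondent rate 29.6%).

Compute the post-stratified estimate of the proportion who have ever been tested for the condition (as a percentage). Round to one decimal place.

Reweight to the known response mode distribution:
  mobile: 0.06 × 9.1 = 0.546
  web: 0.48 × 43.3 = 20.784
  mail: 0.46 × 29.6 = 13.616
Post-stratified estimate = 34.946 → 34.9%.

34.9%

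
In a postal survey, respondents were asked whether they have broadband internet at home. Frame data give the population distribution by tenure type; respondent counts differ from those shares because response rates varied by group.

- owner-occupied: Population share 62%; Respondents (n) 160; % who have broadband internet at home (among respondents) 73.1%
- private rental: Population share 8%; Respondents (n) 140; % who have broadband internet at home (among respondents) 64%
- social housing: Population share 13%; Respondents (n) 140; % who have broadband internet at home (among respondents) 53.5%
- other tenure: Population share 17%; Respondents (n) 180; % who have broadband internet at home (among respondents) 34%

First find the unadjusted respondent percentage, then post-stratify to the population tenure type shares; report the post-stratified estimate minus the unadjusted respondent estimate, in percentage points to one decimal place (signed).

+7.9 percentage points

Naive respondent-only estimate (weights = respondent counts):
  (160/620)×73.1 + (140/620)×64 + (140/620)×53.5 + (180/620)×34 = 55.2677%
Reweighting by population tenure type shares:
  0.62×73.1 + 0.08×64 + 0.13×53.5 + 0.17×34 = 63.177%
Difference = 63.177 − 55.2677 = 7.9093 pp.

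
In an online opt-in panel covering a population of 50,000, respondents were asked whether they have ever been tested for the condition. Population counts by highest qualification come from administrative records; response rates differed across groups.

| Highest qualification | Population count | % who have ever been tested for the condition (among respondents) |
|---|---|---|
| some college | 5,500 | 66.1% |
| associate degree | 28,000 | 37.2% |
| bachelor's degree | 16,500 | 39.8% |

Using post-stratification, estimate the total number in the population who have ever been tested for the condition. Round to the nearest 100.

Each cell contributes its population count × the respondent rate:
  some college: 5,500 × 66.1% = 3635.5
  associate degree: 28,000 × 37.2% = 10,416
  bachelor's degree: 16,500 × 39.8% = 6567
Estimated total = 20618.5 → 20,600.

20,600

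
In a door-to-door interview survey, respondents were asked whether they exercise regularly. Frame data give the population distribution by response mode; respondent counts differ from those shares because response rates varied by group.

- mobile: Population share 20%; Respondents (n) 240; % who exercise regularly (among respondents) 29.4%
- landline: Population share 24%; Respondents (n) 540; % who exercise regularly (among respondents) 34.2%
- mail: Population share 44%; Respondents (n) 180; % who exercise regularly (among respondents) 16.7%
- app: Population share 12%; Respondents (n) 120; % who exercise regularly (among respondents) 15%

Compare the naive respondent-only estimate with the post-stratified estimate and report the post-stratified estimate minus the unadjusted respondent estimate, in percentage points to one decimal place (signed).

-4.8 percentage points

Naive respondent-only estimate (weights = respondent counts):
  (240/1080)×29.4 + (540/1080)×34.2 + (180/1080)×16.7 + (120/1080)×15 = 28.0833%
Post-stratified estimate weights by population shares:
  0.2×29.4 + 0.24×34.2 + 0.44×16.7 + 0.12×15 = 23.236%
Difference = 23.236 − 28.0833 = -4.8473 pp.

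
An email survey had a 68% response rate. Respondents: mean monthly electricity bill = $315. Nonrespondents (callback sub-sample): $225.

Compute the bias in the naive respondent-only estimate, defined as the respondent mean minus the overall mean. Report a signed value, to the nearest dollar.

+$29

Nonresponse fraction = 1 − 0.68 = 0.32.
Bias = (nonresponse fraction) × (respondent mean − nonrespondent mean)
     = 0.32 × (315 − 225) = 0.32 × 90 = 28.8.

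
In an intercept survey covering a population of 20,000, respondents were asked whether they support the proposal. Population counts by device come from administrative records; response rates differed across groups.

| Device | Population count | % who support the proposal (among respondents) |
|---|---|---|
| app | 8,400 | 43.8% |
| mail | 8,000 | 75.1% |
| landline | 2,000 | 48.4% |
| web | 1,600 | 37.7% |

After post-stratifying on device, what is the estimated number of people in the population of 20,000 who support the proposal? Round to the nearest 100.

11,300

Estimated count per cell = population count × respondent percentage:
  app: 8,400 × 43.8% = 3679.2
  mail: 8,000 × 75.1% = 6008
  landline: 2,000 × 48.4% = 968
  web: 1,600 × 37.7% = 603.2
Estimated total = 11258.4 → 11,300.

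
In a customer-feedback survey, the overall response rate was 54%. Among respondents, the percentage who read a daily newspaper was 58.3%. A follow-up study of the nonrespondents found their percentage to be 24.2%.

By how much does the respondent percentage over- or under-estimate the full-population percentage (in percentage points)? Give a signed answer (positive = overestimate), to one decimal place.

+15.7 percentage points

Nonresponse fraction = 1 − 0.54 = 0.46.
Bias = (nonresponse fraction) × (respondent percentage − nonrespondent percentage)
     = 0.46 × (58.3 − 24.2) = 0.46 × 34.1 = 15.686.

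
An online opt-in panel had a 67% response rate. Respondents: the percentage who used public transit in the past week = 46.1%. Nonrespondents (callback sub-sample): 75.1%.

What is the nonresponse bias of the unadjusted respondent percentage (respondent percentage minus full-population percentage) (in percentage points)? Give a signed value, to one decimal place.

Nonresponse fraction = 1 − 0.67 = 0.33.
Bias = (nonresponse fraction) × (respondent percentage − nonrespondent percentage)
     = 0.33 × (46.1 − 75.1) = 0.33 × -29 = -9.57.

-9.6 percentage points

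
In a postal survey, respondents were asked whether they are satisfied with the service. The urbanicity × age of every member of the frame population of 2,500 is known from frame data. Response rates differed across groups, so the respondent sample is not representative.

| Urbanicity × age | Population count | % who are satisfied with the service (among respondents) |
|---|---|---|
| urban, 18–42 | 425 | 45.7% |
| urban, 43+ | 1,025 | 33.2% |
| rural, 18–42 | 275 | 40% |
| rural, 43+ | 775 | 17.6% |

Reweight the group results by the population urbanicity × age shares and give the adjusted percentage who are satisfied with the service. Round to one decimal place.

Each cell contributes population-share × respondent value:
  urban, 18–42: (425/2,500) × 45.7 = 7.769
  urban, 43+: (1,025/2,500) × 33.2 = 13.612
  rural, 18–42: (275/2,500) × 40 = 4.4
  rural, 43+: (775/2,500) × 17.6 = 5.456
Post-stratified estimate = 31.237 → 31.2%.

31.2%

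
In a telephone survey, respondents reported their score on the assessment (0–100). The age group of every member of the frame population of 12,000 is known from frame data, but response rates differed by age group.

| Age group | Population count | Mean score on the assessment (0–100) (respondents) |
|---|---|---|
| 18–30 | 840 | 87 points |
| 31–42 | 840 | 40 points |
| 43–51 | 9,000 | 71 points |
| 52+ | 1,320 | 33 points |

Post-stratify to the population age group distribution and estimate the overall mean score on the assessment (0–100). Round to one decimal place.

65.8

Post-stratification weights by population share, not respondent share:
  18–30: (840/12,000) × 87 = 6.09
  31–42: (840/12,000) × 40 = 2.8
  43–51: (9,000/12,000) × 71 = 53.25
  52+: (1,320/12,000) × 33 = 3.63
Post-stratified estimate = 65.77 → 65.8.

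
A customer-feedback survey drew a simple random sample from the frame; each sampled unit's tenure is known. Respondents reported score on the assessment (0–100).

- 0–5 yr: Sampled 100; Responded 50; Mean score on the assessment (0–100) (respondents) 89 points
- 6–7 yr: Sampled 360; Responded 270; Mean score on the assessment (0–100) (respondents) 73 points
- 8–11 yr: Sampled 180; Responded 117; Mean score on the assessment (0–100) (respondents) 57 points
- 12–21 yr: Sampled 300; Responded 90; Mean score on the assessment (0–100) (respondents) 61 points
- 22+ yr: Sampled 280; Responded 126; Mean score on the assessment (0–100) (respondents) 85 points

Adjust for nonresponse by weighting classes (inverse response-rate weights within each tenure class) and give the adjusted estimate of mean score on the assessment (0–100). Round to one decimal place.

Response rates by class: 0–5 yr 50/100 = 50%, 6–7 yr 270/360 = 75%, 8–11 yr 117/180 = 65%, 12–21 yr 90/300 = 30%, 22+ yr 126/280 = 45%.
With weight = n_sampled/n_responded per class, the weighted class total is n_sampled:
  0–5 yr: 100 × 89 = 8900
  6–7 yr: 360 × 73 = 26,280
  8–11 yr: 180 × 57 = 10,260
  12–21 yr: 300 × 61 = 18,300
  22+ yr: 280 × 85 = 23,800
Adjusted estimate = 87,540 / 1,220 = 71.7541 → 71.8.

71.8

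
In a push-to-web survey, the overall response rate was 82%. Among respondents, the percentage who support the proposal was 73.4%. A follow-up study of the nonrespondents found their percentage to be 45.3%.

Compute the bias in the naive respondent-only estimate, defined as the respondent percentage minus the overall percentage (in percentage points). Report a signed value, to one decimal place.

Nonresponse fraction = 1 − 0.82 = 0.18.
Bias = (nonresponse fraction) × (respondent percentage − nonrespondent percentage)
     = 0.18 × (73.4 − 45.3) = 0.18 × 28.1 = 5.058.

+5.1 percentage points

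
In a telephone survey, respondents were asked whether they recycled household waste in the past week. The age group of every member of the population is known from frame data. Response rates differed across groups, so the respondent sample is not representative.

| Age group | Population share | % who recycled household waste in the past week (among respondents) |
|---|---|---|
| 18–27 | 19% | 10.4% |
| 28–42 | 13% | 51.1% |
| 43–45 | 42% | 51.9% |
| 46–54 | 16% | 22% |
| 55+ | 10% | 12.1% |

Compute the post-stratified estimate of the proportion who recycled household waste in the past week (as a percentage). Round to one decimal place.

Reweight to the known age group distribution:
  18–27: 0.19 × 10.4 = 1.976
  28–42: 0.13 × 51.1 = 6.643
  43–45: 0.42 × 51.9 = 21.798
  46–54: 0.16 × 22 = 3.52
  55+: 0.1 × 12.1 = 1.21
Post-stratified estimate = 35.147 → 35.1%.

35.1%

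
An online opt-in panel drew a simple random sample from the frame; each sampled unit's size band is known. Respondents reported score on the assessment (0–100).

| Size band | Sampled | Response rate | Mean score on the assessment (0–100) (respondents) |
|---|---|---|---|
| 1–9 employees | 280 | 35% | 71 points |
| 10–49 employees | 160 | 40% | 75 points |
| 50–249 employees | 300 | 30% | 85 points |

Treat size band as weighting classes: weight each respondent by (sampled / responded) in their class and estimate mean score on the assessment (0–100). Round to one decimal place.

77.5

With weight = n_sampled/n_responded per class, the weighted class total is n_sampled:
  1–9 employees: 280 × 71 = 19,880
  10–49 employees: 160 × 75 = 12,000
  50–249 employees: 300 × 85 = 25,500
Adjusted estimate = 57,380 / 740 = 77.5405 → 77.5.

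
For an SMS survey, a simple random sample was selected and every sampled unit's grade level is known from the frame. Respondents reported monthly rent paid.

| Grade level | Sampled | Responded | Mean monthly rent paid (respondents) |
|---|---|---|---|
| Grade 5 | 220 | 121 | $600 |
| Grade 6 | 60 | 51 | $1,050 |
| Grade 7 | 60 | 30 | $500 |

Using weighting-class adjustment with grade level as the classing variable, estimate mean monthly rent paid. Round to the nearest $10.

$660

Class response rates: Grade 5 121/220 = 55%, Grade 6 51/60 = 85%, Grade 7 30/60 = 50%.
Weighting each respondent by the inverse class response rate inflates each class back to its sampled size, so the class weight is n_sampled:
  Grade 5: 220 × 600 = 132,000
  Grade 6: 60 × 1050 = 63,000
  Grade 7: 60 × 500 = 30,000
Adjusted estimate = 225,000 / 340 = 661.765 → $660.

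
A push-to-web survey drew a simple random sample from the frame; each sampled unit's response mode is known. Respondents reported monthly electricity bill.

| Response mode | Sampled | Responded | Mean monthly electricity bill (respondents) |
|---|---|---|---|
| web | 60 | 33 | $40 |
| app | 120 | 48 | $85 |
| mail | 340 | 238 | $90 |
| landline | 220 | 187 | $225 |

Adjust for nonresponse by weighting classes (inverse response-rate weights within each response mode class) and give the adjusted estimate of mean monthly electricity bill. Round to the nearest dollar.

Response rates by class: web 33/60 = 55%, app 48/120 = 40%, mail 238/340 = 70%, landline 187/220 = 85%.
Weighting each respondent by the inverse class response rate inflates each class back to its sampled size, so the class weight is n_sampled:
  web: 60 × 40 = 2400
  app: 120 × 85 = 10,200
  mail: 340 × 90 = 30,600
  landline: 220 × 225 = 49,500
Adjusted estimate = 92,700 / 740 = 125.27 → $125.

$125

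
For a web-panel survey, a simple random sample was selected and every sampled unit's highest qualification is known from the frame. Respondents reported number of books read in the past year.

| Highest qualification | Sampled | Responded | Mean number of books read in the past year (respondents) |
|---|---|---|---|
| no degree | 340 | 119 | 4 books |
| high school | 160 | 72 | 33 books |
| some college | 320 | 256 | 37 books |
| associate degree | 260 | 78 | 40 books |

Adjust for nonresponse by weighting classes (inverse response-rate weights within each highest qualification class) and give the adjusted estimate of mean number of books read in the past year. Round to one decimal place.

26.7

Class response rates: no degree 119/340 = 35%, high school 72/160 = 45%, some college 256/320 = 80%, associate degree 78/260 = 30%.
With weight = n_sampled/n_responded per class, the weighted class total is n_sampled:
  no degree: 340 × 4 = 1360
  high school: 160 × 33 = 5280
  some college: 320 × 37 = 11,840
  associate degree: 260 × 40 = 10,400
Adjusted estimate = 28,880 / 1,080 = 26.7407 → 26.7.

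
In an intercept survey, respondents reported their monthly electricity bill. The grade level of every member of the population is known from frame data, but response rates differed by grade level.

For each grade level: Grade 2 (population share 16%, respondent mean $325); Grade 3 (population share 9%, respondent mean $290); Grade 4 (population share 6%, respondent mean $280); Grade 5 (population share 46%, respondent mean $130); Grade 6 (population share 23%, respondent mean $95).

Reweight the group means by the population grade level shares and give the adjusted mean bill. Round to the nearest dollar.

$177

Reweight to the known grade level distribution:
  Grade 2: 0.16 × 325 = 52
  Grade 3: 0.09 × 290 = 26.1
  Grade 4: 0.06 × 280 = 16.8
  Grade 5: 0.46 × 130 = 59.8
  Grade 6: 0.23 × 95 = 21.85
Post-stratified estimate = 176.55 → $177.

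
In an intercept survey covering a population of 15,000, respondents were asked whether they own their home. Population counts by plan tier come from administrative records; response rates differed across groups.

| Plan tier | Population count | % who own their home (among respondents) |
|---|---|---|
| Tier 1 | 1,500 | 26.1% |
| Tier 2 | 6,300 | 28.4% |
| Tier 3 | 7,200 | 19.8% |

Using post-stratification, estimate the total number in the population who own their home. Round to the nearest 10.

3,610

Each cell contributes its population count × the respondent rate:
  Tier 1: 1,500 × 26.1% = 391.5
  Tier 2: 6,300 × 28.4% = 1789.2
  Tier 3: 7,200 × 19.8% = 1425.6
Estimated total = 3606.3 → 3,610.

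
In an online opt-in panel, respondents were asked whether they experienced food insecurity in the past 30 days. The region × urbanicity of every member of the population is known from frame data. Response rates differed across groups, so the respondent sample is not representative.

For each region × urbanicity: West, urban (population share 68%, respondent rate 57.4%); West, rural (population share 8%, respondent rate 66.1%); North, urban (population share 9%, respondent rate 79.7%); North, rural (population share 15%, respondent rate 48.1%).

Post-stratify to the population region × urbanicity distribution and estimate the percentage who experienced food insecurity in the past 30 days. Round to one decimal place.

Weight each group's respondent value by its population share:
  West, urban: 0.68 × 57.4 = 39.032
  West, rural: 0.08 × 66.1 = 5.288
  North, urban: 0.09 × 79.7 = 7.173
  North, rural: 0.15 × 48.1 = 7.215
Post-stratified estimate = 58.708 → 58.7%.

58.7%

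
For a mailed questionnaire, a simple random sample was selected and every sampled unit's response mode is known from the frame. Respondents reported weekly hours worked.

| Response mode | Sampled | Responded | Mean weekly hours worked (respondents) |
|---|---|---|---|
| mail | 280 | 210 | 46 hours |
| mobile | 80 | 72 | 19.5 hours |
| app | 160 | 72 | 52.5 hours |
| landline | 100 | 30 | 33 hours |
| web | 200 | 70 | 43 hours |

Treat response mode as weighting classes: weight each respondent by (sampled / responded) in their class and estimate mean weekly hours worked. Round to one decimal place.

Class response rates: mail 210/280 = 75%, mobile 72/80 = 90%, app 72/160 = 45%, landline 30/100 = 30%, web 70/200 = 35%.
With weight = n_sampled/n_responded per class, the weighted class total is n_sampled:
  mail: 280 × 46 = 12,880
  mobile: 80 × 19.5 = 1560
  app: 160 × 52.5 = 8400
  landline: 100 × 33 = 3300
  web: 200 × 43 = 8600
Adjusted estimate = 34,740 / 820 = 42.3659 → 42.4.

42.4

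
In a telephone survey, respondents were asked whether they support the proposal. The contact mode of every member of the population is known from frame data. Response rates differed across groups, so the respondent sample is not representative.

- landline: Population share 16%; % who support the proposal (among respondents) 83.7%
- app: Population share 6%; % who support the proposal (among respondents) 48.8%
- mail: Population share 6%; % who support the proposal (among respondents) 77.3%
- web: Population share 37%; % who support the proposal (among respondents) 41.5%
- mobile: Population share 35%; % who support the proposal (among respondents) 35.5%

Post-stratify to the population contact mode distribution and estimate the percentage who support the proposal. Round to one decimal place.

48.7%

Post-stratification weights by population share, not respondent share:
  landline: 0.16 × 83.7 = 13.392
  app: 0.06 × 48.8 = 2.928
  mail: 0.06 × 77.3 = 4.638
  web: 0.37 × 41.5 = 15.355
  mobile: 0.35 × 35.5 = 12.425
Post-stratified estimate = 48.738 → 48.7%.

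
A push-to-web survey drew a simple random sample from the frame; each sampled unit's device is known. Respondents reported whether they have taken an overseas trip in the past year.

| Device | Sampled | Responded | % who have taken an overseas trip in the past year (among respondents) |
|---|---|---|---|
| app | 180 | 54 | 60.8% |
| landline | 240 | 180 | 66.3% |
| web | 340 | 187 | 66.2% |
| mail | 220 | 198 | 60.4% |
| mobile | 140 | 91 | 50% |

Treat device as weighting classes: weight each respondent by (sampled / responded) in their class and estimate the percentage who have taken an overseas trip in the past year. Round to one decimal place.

Response rates by class: app 54/180 = 30%, landline 180/240 = 75%, web 187/340 = 55%, mail 198/220 = 90%, mobile 91/140 = 65%.
Weighting each respondent by the inverse class response rate inflates each class back to its sampled size, so the class weight is n_sampled:
  app: 180 × 60.8 = 10,944
  landline: 240 × 66.3 = 15,912
  web: 340 × 66.2 = 22,508
  mail: 220 × 60.4 = 13,288
  mobile: 140 × 50 = 7000
Adjusted estimate = 69,652 / 1,120 = 62.1893 → 62.2%.

62.2%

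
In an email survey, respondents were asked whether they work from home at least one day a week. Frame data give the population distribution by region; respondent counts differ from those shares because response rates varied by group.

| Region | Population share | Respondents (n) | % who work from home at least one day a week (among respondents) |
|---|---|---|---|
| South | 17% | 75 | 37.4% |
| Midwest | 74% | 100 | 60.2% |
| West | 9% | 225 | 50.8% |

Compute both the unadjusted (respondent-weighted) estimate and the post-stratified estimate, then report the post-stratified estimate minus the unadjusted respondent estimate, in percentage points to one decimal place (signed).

Without adjustment, the pooled respondent share is:
  (75/400)×37.4 + (100/400)×60.2 + (225/400)×50.8 = 50.6375%
Reweighting by population region shares:
  0.17×37.4 + 0.74×60.2 + 0.09×50.8 = 55.478%
Difference = 55.478 − 50.6375 = 4.8405 pp.

+4.8 percentage points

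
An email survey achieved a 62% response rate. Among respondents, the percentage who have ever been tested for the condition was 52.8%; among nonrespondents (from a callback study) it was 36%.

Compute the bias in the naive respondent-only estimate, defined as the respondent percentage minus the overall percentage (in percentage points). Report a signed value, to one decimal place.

Nonresponse fraction = 1 − 0.62 = 0.38.
Bias = (nonresponse fraction) × (respondent percentage − nonrespondent percentage)
     = 0.38 × (52.8 − 36) = 0.38 × 16.8 = 6.384.

+6.4 percentage points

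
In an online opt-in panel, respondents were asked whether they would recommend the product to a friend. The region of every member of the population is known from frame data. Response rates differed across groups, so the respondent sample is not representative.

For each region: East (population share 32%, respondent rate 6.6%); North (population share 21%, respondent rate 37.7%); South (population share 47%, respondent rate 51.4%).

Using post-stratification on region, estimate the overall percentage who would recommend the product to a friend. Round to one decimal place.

34.2%

Reweight to the known region distribution:
  East: 0.32 × 6.6 = 2.112
  North: 0.21 × 37.7 = 7.917
  South: 0.47 × 51.4 = 24.158
Post-stratified estimate = 34.187 → 34.2%.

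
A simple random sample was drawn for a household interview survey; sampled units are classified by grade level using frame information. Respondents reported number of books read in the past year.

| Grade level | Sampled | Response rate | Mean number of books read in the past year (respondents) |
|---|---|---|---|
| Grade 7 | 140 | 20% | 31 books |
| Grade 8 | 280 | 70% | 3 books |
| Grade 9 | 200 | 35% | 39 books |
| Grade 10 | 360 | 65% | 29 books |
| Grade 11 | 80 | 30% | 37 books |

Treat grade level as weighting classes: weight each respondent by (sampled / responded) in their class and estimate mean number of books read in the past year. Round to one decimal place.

24.9

Weighting each respondent by the inverse class response rate inflates each class back to its sampled size, so the class weight is n_sampled:
  Grade 7: 140 × 31 = 4340
  Grade 8: 280 × 3 = 840
  Grade 9: 200 × 39 = 7800
  Grade 10: 360 × 29 = 10,440
  Grade 11: 80 × 37 = 2960
Adjusted estimate = 26,380 / 1,060 = 24.8868 → 24.9.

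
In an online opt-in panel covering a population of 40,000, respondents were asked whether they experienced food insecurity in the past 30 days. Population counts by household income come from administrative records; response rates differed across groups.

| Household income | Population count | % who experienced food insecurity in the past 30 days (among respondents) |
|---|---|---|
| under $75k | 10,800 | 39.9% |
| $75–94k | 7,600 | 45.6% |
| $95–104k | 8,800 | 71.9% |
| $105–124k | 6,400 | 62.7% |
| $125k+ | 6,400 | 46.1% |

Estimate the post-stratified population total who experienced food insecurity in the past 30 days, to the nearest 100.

Estimated count per cell = population count × respondent percentage:
  under $75k: 10,800 × 39.9% = 4309.2
  $75–94k: 7,600 × 45.6% = 3465.6
  $95–104k: 8,800 × 71.9% = 6327.2
  $105–124k: 6,400 × 62.7% = 4012.8
  $125k+: 6,400 × 46.1% = 2950.4
Estimated total = 21065.2 → 21,100.

21,100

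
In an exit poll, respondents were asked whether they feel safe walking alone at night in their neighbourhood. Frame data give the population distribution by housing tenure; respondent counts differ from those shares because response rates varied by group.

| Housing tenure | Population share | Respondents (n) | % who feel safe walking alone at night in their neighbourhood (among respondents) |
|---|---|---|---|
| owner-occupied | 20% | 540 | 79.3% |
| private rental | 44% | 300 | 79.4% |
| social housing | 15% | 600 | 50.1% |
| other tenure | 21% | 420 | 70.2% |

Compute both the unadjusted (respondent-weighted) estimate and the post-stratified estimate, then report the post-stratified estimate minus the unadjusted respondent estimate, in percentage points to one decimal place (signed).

Naive respondent-only estimate (weights = respondent counts):
  (540/1860)×79.3 + (300/1860)×79.4 + (600/1860)×50.1 + (420/1860)×70.2 = 67.8419%
Post-stratified estimate weights by population shares:
  0.2×79.3 + 0.44×79.4 + 0.15×50.1 + 0.21×70.2 = 73.053%
Difference = 73.053 − 67.8419 = 5.2111 pp.

+5.2 percentage points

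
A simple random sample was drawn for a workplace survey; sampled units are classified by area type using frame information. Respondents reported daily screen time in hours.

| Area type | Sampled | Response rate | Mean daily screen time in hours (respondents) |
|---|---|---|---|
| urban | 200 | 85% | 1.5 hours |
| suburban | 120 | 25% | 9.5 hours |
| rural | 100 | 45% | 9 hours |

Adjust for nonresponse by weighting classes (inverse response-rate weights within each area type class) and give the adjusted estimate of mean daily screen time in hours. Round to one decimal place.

Each respondent's weight = sampled/responded in their class; summing within a class gives n_sampled, so:
  urban: 200 × 1.5 = 300
  suburban: 120 × 9.5 = 1140
  rural: 100 × 9 = 900
Adjusted estimate = 2340 / 420 = 5.57143 → 5.6.

5.6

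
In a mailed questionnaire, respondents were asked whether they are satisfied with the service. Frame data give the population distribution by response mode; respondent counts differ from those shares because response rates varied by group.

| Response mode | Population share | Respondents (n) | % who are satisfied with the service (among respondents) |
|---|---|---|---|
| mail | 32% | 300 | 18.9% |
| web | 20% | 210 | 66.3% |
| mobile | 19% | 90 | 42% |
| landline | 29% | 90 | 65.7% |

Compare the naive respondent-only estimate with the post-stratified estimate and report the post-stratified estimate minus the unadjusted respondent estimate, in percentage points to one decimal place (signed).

Without adjustment, the pooled respondent share is:
  (300/690)×18.9 + (210/690)×66.3 + (90/690)×42 + (90/690)×65.7 = 42.4435%
Post-stratified estimate weights by population shares:
  0.32×18.9 + 0.2×66.3 + 0.19×42 + 0.29×65.7 = 46.341%
Difference = 46.341 − 42.4435 = 3.8975 pp.

+3.9 percentage points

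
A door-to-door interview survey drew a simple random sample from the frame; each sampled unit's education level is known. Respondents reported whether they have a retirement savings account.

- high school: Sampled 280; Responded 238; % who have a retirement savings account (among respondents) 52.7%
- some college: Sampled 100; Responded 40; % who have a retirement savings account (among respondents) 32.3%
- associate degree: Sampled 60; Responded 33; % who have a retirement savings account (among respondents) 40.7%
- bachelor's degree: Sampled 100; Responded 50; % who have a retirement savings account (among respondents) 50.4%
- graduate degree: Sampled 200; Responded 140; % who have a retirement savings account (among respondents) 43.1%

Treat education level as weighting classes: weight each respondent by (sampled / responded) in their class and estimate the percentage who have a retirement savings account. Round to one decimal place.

46.1%

Response rates by class: high school 238/280 = 85%, some college 40/100 = 40%, associate degree 33/60 = 55%, bachelor's degree 50/100 = 50%, graduate degree 140/200 = 70%.
Weighting each respondent by the inverse class response rate inflates each class back to its sampled size, so the class weight is n_sampled:
  high school: 280 × 52.7 = 14,756
  some college: 100 × 32.3 = 3230
  associate degree: 60 × 40.7 = 2442
  bachelor's degree: 100 × 50.4 = 5040
  graduate degree: 200 × 43.1 = 8620
Adjusted estimate = 34,088 / 740 = 46.0649 → 46.1%.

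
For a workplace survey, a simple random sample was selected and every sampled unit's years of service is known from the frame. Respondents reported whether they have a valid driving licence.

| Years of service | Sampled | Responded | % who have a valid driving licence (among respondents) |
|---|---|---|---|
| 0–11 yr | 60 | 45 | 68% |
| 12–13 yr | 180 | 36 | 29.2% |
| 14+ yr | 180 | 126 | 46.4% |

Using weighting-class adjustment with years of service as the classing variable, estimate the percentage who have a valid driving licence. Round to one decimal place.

Response rates by class: 0–11 yr 45/60 = 75%, 12–13 yr 36/180 = 20%, 14+ yr 126/180 = 70%.
Weighting each respondent by the inverse class response rate inflates each class back to its sampled size, so the class weight is n_sampled:
  0–11 yr: 60 × 68 = 4080
  12–13 yr: 180 × 29.2 = 5256
  14+ yr: 180 × 46.4 = 8352
Adjusted estimate = 17,688 / 420 = 42.1143 → 42.1%.

42.1%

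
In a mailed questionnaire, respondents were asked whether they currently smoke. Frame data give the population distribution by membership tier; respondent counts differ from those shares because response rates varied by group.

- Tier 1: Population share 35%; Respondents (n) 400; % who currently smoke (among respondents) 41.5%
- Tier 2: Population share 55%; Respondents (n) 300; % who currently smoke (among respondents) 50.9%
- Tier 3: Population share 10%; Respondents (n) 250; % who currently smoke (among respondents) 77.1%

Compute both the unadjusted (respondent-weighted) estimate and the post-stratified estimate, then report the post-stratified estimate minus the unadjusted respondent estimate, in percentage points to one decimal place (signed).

Naive respondent-only estimate (weights = respondent counts):
  (400/950)×41.5 + (300/950)×50.9 + (250/950)×77.1 = 53.8368%
Reweighting by population membership tier shares:
  0.35×41.5 + 0.55×50.9 + 0.1×77.1 = 50.23%
Difference = 50.23 − 53.8368 = -3.6068 pp.

-3.6 percentage points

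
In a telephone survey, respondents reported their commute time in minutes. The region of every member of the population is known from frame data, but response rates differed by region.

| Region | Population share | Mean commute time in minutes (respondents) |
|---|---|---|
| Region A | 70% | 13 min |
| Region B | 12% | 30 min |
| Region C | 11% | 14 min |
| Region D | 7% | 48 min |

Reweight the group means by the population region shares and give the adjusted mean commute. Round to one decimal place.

17.6

Weight each group's respondent value by its population share:
  Region A: 0.7 × 13 = 9.1
  Region B: 0.12 × 30 = 3.6
  Region C: 0.11 × 14 = 1.54
  Region D: 0.07 × 48 = 3.36
Post-stratified estimate = 17.6 → 17.6.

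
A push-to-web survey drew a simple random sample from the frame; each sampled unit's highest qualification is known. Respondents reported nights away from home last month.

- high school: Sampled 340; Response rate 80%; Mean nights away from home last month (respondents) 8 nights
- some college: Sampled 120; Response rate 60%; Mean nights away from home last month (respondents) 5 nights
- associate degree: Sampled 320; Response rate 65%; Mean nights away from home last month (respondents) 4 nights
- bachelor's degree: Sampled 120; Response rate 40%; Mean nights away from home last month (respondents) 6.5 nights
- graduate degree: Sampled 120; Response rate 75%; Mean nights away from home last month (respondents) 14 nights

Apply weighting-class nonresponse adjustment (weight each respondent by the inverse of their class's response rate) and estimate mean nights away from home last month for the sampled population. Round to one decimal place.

With weight = n_sampled/n_responded per class, the weighted class total is n_sampled:
  high school: 340 × 8 = 2720
  some college: 120 × 5 = 600
  associate degree: 320 × 4 = 1280
  bachelor's degree: 120 × 6.5 = 780
  graduate degree: 120 × 14 = 1680
Adjusted estimate = 7060 / 1,020 = 6.92157 → 6.9.

6.9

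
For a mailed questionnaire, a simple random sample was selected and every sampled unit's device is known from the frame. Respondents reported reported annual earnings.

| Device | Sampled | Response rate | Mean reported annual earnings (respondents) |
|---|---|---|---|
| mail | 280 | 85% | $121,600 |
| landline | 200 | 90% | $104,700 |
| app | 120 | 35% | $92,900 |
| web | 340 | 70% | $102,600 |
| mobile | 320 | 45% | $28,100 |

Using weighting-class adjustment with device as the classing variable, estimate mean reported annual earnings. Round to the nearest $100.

$87,300

Inverse-response-rate weighting restores each class to its sampled count, so class totals weight by n_sampled:
  mail: 280 × 121,600 = 34,048,000
  landline: 200 × 104,700 = 20,940,000
  app: 120 × 92,900 = 11,148,000
  web: 340 × 102,600 = 34,884,000
  mobile: 320 × 28,100 = 8,992,000
Adjusted estimate = 110,012,000 / 1,260 = 87311.1 → $87,300.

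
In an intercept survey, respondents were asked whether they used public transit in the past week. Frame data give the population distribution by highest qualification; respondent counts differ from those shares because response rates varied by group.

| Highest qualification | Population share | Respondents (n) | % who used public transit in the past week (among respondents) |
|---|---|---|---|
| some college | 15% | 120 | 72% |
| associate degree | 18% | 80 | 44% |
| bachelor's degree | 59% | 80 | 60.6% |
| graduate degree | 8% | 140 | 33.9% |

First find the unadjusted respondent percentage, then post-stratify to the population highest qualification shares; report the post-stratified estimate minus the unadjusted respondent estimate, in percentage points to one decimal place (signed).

+5.4 percentage points

Naive respondent-only estimate (weights = respondent counts):
  (120/420)×72 + (80/420)×44 + (80/420)×60.6 + (140/420)×33.9 = 51.7952%
Reweighting by population highest qualification shares:
  0.15×72 + 0.18×44 + 0.59×60.6 + 0.08×33.9 = 57.186%
Difference = 57.186 − 51.7952 = 5.3908 pp.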